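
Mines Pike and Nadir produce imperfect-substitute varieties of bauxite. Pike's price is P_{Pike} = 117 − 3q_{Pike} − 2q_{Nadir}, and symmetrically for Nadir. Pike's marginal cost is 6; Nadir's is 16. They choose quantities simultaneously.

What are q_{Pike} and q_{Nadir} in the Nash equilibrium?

14.5, 12

Mine Pike's profit: π = q_{Pike}(117 − 3q_{Pike} − 2q_{Nadir}) − 6q_{Pike}.
∂π/∂q_{Pike} = 111 − 6q_{Pike} − 2q_{Nadir} = 0 ⇒ q_{Pike} = 18.5 − (1/3)q_{Nadir}.
Similarly q_{Nadir} = 101/6 − (1/3)q_{Pike}.
Solving the two reaction functions simultaneously: (1 − (−1/3)(−1/3))q_{Pike} = 18.5 − (1/3)·(101/6), so (8/9)q_{Pike} = 116/9 and q_{Pike} = 14.5.
Then q_{Nadir} = 101/6 − (1/3)·14.5 = 12.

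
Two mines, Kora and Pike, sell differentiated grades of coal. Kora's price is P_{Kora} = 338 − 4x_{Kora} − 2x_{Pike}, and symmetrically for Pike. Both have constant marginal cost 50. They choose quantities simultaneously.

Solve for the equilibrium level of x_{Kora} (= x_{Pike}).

28.8

Mine Kora's profit: π = x_{Kora}(338 − 4x_{Kora} − 2x_{Pike}) − 50x_{Kora}.
∂π/∂x_{Kora} = 288 − 8x_{Kora} − 2x_{Pike} = 0 ⇒ x_{Kora} = 36 − 0.25x_{Pike}.
By symmetry x_{Pike} = x_{Kora}; substituting into the reaction function, 1.25x_{Kora} = 36 and x_{Kora} = 28.8.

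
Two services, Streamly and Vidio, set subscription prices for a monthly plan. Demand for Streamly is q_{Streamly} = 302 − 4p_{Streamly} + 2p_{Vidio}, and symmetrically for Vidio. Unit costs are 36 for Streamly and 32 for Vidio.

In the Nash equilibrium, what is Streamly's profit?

5715.36

Streamly's profit: π = (p_{Streamly} − 36)(302 − 4p_{Streamly} + 2p_{Vidio}).
∂π/∂p_{Streamly} = 446 − 8p_{Streamly} + 2p_{Vidio} = 0 ⇒ p_{Streamly} = 55.75 + 0.25p_{Vidio}.
Similarly p_{Vidio} = 53.75 + 0.25p_{Streamly}.
Plugging p_{Vidio} into Streamly's best response: p_{Streamly} = 55.75 + 0.25(53.75 + 0.25p_{Streamly}) ⇒ 0.9375p_{Streamly} = 69.1875, so p_{Streamly} = 73.8.
Then p_{Vidio} = 53.75 + 0.25·73.8 = 72.2.
q_{Streamly} = 302 − 4·73.8 + 2·72.2 = 151.2.
Profit = (73.8 − 36)·151.2 = 5715.36.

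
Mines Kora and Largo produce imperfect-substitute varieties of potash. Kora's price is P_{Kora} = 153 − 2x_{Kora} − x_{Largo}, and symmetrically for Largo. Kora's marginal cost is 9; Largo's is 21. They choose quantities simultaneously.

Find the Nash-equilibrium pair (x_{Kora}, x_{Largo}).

Mine Kora's profit: π = x_{Kora}(153 − 2x_{Kora} − x_{Largo}) − 9x_{Kora}.
∂π/∂x_{Kora} = 144 − 4x_{Kora} − x_{Largo} = 0 ⇒ x_{Kora} = 36 − 0.25x_{Largo}.
Similarly x_{Largo} = 33 − 0.25x_{Kora}.
Substituting the second reaction function into the first: x_{Kora} = 36 − 0.25(33 − 0.25x_{Kora}), which gives 0.9375x_{Kora} = 27.75 ⇒ x_{Kora} = 29.6.
Then x_{Largo} = 33 − 0.25·29.6 = 25.6.

29.6, 25.6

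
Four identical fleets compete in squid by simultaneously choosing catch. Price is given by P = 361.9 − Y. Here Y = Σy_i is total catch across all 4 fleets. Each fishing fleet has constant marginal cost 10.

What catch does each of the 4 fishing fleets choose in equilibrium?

A representative fishing fleet's profit is π_i = y_i(361.9 − Y) − 10y_i, with Y = y_i + Σ_{j≠i} y_j.
First-order condition: 351.9 − 2y_i − Σ_{j≠i} y_j = 0.
With identical fishing fleets, set every y_j = y: then 351.9 − 2y − 3y = 0, i.e. y = 351.9/5 = 70.38.

70.38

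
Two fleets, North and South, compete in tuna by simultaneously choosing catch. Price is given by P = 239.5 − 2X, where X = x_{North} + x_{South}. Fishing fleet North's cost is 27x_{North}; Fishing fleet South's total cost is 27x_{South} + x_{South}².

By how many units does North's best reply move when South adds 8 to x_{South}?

Fishing fleet North's profit: π = x_{North}(239.5 − 2(x_{North} + x_{South})) − 27x_{North}.
∂π/∂x_{North} = 212.5 − 4x_{North} − 2x_{South} = 0, so x_{North} = 53.125 − 0.5x_{South}.
The reaction-function slope is −0.5, so an 8-unit rise in x_{South} moves x_{North} by −0.5 × 8 = −4. North's best response falls — the actions are strategic substitutes.

-4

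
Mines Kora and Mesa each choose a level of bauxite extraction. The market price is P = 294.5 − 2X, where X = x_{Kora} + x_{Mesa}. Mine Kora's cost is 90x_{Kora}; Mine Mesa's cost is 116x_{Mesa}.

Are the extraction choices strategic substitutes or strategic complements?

strategic substitutes

Mine Kora's profit: π = x_{Kora}(294.5 − 2(x_{Kora} + x_{Mesa})) − 90x_{Kora}.
∂π/∂x_{Kora} = 204.5 − 4x_{Kora} − 2x_{Mesa} = 0, so x_{Kora} = 51.125 − 0.5x_{Mesa}.
The best-response slope dx_{Kora}/dx_{Mesa} = −0.5 < 0: the reaction function is downward-sloping, so the choices are strategic substitutes.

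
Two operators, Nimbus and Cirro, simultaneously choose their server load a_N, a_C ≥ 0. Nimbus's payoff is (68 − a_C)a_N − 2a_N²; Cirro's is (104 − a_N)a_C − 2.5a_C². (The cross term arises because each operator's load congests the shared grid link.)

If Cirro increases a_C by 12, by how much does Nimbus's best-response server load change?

Expanding Nimbus's payoff: 68a_N − a_Ca_N − 2a_N².
∂π/∂a_N = 68 − a_C − 4a_N = 0, so a_N = 17 − 0.25a_C.
The reaction-function slope is −0.25, so a 12-unit rise in a_C moves a_N by −0.25 × 12 = −3. Nimbus's best response falls — the actions are strategic substitutes.

-3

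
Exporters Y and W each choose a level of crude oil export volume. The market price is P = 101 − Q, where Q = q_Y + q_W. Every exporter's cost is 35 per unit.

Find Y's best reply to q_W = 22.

Exporter Y's profit: π = q_Y(101 − (q_Y + q_W)) − 35q_Y.
∂π/∂q_Y = 66 − 2q_Y − q_W = 0, so q_Y = 33 − 0.5q_W.
At q_W = 22: q_Y = 33 − 0.5·22 = 22.

22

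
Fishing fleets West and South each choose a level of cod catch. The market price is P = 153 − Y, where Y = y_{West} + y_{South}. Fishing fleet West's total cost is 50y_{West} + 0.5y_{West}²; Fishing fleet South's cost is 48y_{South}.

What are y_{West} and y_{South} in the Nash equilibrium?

20.2, 42.4

Fishing fleet West's profit: π = y_{West}(153 − (y_{West} + y_{South})) − 50y_{West} − 0.5y_{West}².
∂π/∂y_{West} = 103 − 3y_{West} − y_{South} = 0, so y_{West} = 103/3 − (1/3)y_{South}.
For South: ∂π/∂y_{South} = 105 − 2y_{South} − y_{West} = 0 ⇒ y_{South} = 52.5 − 0.5y_{West}.
Substituting the second reaction function into the first: y_{West} = 103/3 − (1/3)(52.5 − 0.5y_{West}), which gives (5/6)y_{West} = 101/6 ⇒ y_{West} = 20.2.
Then y_{South} = 52.5 − 0.5·20.2 = 42.4.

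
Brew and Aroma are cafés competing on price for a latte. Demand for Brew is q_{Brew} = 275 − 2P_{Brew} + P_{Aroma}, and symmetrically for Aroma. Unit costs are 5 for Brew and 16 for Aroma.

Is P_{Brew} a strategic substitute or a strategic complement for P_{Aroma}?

Brew's profit: π = (P_{Brew} − 5)(275 − 2P_{Brew} + P_{Aroma}).
∂π/∂P_{Brew} = 285 − 4P_{Brew} + P_{Aroma} = 0 ⇒ P_{Brew} = 71.25 + 0.25P_{Aroma}.
The best-response slope dP_{Brew}/dP_{Aroma} = 0.25 > 0: the reaction function is upward-sloping, so the choices are strategic complements.

strategic complements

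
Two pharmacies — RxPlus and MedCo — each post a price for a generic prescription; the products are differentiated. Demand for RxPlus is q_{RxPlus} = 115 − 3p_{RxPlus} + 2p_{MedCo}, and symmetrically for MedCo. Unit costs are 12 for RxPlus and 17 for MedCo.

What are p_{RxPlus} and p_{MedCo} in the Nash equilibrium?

RxPlus's profit: π = (p_{RxPlus} − 12)(115 − 3p_{RxPlus} + 2p_{MedCo}).
∂π/∂p_{RxPlus} = 151 − 6p_{RxPlus} + 2p_{MedCo} = 0 ⇒ p_{RxPlus} = 151/6 + (1/3)p_{MedCo}.
Similarly p_{MedCo} = 83/3 + (1/3)p_{RxPlus}.
Solving the two reaction functions simultaneously: (1 − (1/3)(1/3))p_{RxPlus} = 151/6 + (1/3)·(83/3), so (8/9)p_{RxPlus} = 619/18 and p_{RxPlus} = 38.6875.
Then p_{MedCo} = 83/3 + (1/3)·38.6875 = 40.5625.

38.6875, 40.5625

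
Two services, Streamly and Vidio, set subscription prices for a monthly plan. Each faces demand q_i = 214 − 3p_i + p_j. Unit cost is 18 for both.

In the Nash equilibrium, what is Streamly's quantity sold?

Streamly's profit: π = (p_{Streamly} − 18)(214 − 3p_{Streamly} + p_{Vidio}).
∂π/∂p_{Streamly} = 268 − 6p_{Streamly} + p_{Vidio} = 0 ⇒ p_{Streamly} = 134/3 + (1/6)p_{Vidio}.
Setting p_{Streamly} = p_{Vidio} in the reaction function: p_{Streamly} = 134/3 + (1/6)p_{Streamly}, so p_{Streamly} = (134/3) / (5/6) = 53.6.
q_{Streamly} = 214 − 3·53.6 + 53.6 = 106.8.

106.8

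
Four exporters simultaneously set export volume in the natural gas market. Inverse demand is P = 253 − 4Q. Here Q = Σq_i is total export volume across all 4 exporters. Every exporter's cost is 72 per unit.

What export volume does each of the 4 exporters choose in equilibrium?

9.05

A representative exporter's profit is π_i = q_i(253 − 4Q) − 72q_i, with Q = q_i + Σ_{j≠i} q_j.
First-order condition: 181 − 8q_i − 4Σ_{j≠i} q_j = 0.
With identical exporters, set every q_j = q: then 181 − 8q − 12q = 0, i.e. q = 181/20 = 9.05.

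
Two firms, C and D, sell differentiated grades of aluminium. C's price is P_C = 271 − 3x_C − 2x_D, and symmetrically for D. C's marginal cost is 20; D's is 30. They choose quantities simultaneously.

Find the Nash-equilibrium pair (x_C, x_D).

32, 29.5

Firm C's profit: π = x_C(271 − 3x_C − 2x_D) − 20x_C.
∂π/∂x_C = 251 − 6x_C − 2x_D = 0 ⇒ x_C = 251/6 − (1/3)x_D.
Similarly x_D = 241/6 − (1/3)x_C.
Solving the two reaction functions simultaneously: (1 − (−1/3)(−1/3))x_C = 251/6 − (1/3)·(241/6), so (8/9)x_C = 256/9 and x_C = 32.
Then x_D = 241/6 − (1/3)·32 = 29.5.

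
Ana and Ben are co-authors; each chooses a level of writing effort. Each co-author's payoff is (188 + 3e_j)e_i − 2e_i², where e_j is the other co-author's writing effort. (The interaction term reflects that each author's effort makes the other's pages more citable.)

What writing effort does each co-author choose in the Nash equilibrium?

Ana's payoff is (188 + 3e_B)e_A − 2e_A².
∂π/∂e_A = 188 + 3e_B − 4e_A = 0, so e_A = 47 + 0.75e_B.
The game is symmetric, so in equilibrium e_B = e_A: the reaction function gives 0.25e_A = 47, hence e_A = 188.

188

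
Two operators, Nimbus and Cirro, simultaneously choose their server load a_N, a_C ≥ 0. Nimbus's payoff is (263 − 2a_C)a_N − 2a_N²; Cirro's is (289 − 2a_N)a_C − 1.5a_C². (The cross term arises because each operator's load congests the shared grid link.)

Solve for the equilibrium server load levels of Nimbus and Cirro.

26.375, 78.75

Expanding Nimbus's payoff: 263a_N − 2a_Ca_N − 2a_N².
∂π/∂a_N = 263 − 2a_C − 4a_N = 0, so a_N = 65.75 − 0.5a_C.
Likewise for Cirro: a_C = 289/3 − (2/3)a_N.
Plugging a_C into Nimbus's best response: a_N = 65.75 − 0.5(289/3 − (2/3)a_N) ⇒ (2/3)a_N = 211/12, so a_N = 26.375.
Then a_C = 289/3 − (2/3)·26.375 = 78.75.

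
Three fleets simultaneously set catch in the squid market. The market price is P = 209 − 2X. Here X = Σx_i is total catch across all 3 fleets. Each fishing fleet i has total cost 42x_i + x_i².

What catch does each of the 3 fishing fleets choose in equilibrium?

A representative fishing fleet's profit is π_i = x_i(209 − 2X) − 42x_i − x_i², with X = x_i + Σ_{j≠i} x_j.
First-order condition: 167 − 6x_i − 2Σ_{j≠i} x_j = 0.
With identical fishing fleets, set every x_j = x: then 167 − 6x − 4x = 0, i.e. x = 167/10 = 16.7.

16.7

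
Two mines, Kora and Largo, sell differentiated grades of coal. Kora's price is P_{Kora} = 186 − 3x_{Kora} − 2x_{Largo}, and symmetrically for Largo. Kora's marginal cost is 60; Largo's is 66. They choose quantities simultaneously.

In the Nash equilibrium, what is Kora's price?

Mine Kora's profit: π = x_{Kora}(186 − 3x_{Kora} − 2x_{Largo}) − 60x_{Kora}.
∂π/∂x_{Kora} = 126 − 6x_{Kora} − 2x_{Largo} = 0 ⇒ x_{Kora} = 21 − (1/3)x_{Largo}.
Similarly x_{Largo} = 20 − (1/3)x_{Kora}.
Plugging x_{Largo} into Kora's best response: x_{Kora} = 21 − (1/3)(20 − (1/3)x_{Kora}) ⇒ (8/9)x_{Kora} = 43/3, so x_{Kora} = 16.125.
Then x_{Largo} = 20 − (1/3)·16.125 = 14.625.
P_{Kora} = 186 − 3·16.125 − 2·14.625 = 108.375.

108.375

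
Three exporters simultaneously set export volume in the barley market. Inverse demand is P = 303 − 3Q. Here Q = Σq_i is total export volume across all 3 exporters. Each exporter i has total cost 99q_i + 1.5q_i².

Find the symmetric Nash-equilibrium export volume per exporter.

13.6

A representative exporter's profit is π_i = q_i(303 − 3Q) − 99q_i − 1.5q_i², with Q = q_i + Σ_{j≠i} q_j.
First-order condition: 204 − 9q_i − 3Σ_{j≠i} q_j = 0.
With identical exporters, set every q_j = q: then 204 − 9q − 6q = 0, i.e. q = 204/15 = 13.6.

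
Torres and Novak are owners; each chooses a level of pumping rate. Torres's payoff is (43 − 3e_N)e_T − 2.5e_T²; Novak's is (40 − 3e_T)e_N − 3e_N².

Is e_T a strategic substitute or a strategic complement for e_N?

Expanding Torres's payoff: 43e_T − 3e_Ne_T − 2.5e_T².
∂π/∂e_T = 43 − 3e_N − 5e_T = 0, so e_T = 8.6 − 0.6e_N.
The best-response slope de_T/de_N = −0.6 < 0: the reaction function is downward-sloping, so the choices are strategic substitutes.

strategic substitutes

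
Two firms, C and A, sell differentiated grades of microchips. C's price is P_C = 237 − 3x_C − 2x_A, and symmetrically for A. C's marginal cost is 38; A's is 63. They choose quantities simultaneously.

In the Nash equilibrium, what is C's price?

Firm C's profit: π = x_C(237 − 3x_C − 2x_A) − 38x_C.
∂π/∂x_C = 199 − 6x_C − 2x_A = 0 ⇒ x_C = 199/6 − (1/3)x_A.
Similarly x_A = 29 − (1/3)x_C.
Substituting the second reaction function into the first: x_C = 199/6 − (1/3)(29 − (1/3)x_C), which gives (8/9)x_C = 23.5 ⇒ x_C = 26.4375.
Then x_A = 29 − (1/3)·26.4375 = 20.1875.
P_C = 237 − 3·26.4375 − 2·20.1875 = 117.3125.

117.3125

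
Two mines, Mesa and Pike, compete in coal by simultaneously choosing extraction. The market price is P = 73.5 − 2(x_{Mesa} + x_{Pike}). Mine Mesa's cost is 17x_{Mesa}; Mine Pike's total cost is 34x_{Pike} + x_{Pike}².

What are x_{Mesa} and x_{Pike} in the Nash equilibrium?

Mine Mesa's profit: π = x_{Mesa}(73.5 − 2(x_{Mesa} + x_{Pike})) − 17x_{Mesa}.
∂π/∂x_{Mesa} = 56.5 − 4x_{Mesa} − 2x_{Pike} = 0, so x_{Mesa} = 14.125 − 0.5x_{Pike}.
For Pike: ∂π/∂x_{Pike} = 39.5 − 6x_{Pike} − 2x_{Mesa} = 0 ⇒ x_{Pike} = 79/12 − (1/3)x_{Mesa}.
Substituting the second reaction function into the first: x_{Mesa} = 14.125 − 0.5(79/12 − (1/3)x_{Mesa}), which gives (5/6)x_{Mesa} = 65/6 ⇒ x_{Mesa} = 13.
Then x_{Pike} = 79/12 − (1/3)·13 = 2.25.

13, 2.25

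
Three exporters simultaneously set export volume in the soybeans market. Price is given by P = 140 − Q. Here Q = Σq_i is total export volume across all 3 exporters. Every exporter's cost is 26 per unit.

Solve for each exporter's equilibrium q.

A representative exporter's profit is π_i = q_i(140 − Q) − 26q_i, with Q = q_i + Σ_{j≠i} q_j.
First-order condition: 114 − 2q_i − Σ_{j≠i} q_j = 0.
With identical exporters, set every q_j = q: then 114 − 2q − 2q = 0, i.e. q = 114/4 = 28.5.

28.5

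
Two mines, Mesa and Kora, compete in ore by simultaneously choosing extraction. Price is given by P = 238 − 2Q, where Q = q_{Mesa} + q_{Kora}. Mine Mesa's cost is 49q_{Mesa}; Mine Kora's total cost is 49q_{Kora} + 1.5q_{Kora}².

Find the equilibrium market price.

Mine Mesa's profit: π = q_{Mesa}(238 − 2(q_{Mesa} + q_{Kora})) − 49q_{Mesa}.
∂π/∂q_{Mesa} = 189 − 4q_{Mesa} − 2q_{Kora} = 0, so q_{Mesa} = 47.25 − 0.5q_{Kora}.
For Kora: ∂π/∂q_{Kora} = 189 − 7q_{Kora} − 2q_{Mesa} = 0 ⇒ q_{Kora} = 27 − (2/7)q_{Mesa}.
Solving the two reaction functions simultaneously: (1 − (−0.5)(−2/7))q_{Mesa} = 47.25 − 0.5·27, so (6/7)q_{Mesa} = 33.75 and q_{Mesa} = 39.375.
Then q_{Kora} = 27 − (2/7)·39.375 = 15.75.
Equilibrium price: P = 238 − 2·55.125 = 127.75.

127.75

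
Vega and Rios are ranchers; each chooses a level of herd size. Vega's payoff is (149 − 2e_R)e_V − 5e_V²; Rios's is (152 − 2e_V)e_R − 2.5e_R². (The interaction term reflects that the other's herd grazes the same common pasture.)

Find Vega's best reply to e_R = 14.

Expanding Vega's payoff: 149e_V − 2e_Re_V − 5e_V².
∂π/∂e_V = 149 − 2e_R − 10e_V = 0, so e_V = 14.9 − 0.2e_R.
At e_R = 14: e_V = 14.9 − 0.2·14 = 12.1.

12.1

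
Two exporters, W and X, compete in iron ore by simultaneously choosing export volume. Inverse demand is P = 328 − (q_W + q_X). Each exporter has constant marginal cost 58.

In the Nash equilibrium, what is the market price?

148

Exporter W's profit: π = q_W(328 − (q_W + q_X)) − 58q_W.
∂π/∂q_W = 270 − 2q_W − q_X = 0, so q_W = 135 − 0.5q_X.
The game is symmetric, so in equilibrium q_X = q_W: the reaction function gives 1.5q_W = 135, hence q_W = 90.
Equilibrium price: P = 328 − 180 = 148.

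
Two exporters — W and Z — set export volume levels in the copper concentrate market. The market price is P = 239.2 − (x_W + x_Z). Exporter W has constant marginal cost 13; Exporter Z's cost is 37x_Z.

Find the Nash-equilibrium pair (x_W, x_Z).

Exporter W's profit: π = x_W(239.2 − (x_W + x_Z)) − 13x_W.
∂π/∂x_W = 226.2 − 2x_W − x_Z = 0, so x_W = 113.1 − 0.5x_Z.
By the same steps for Z: x_Z = 101.1 − 0.5x_W.
Substituting the second reaction function into the first: x_W = 113.1 − 0.5(101.1 − 0.5x_W), which gives 0.75x_W = 62.55 ⇒ x_W = 83.4.
Then x_Z = 101.1 − 0.5·83.4 = 59.4.

83.4, 59.4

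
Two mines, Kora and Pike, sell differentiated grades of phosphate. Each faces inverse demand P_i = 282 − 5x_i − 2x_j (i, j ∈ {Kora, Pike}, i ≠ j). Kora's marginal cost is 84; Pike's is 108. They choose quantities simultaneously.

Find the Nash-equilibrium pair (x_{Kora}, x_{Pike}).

Mine Kora's profit: π = x_{Kora}(282 − 5x_{Kora} − 2x_{Pike}) − 84x_{Kora}.
∂π/∂x_{Kora} = 198 − 10x_{Kora} − 2x_{Pike} = 0 ⇒ x_{Kora} = 19.8 − 0.2x_{Pike}.
Similarly x_{Pike} = 17.4 − 0.2x_{Kora}.
Substituting the second reaction function into the first: x_{Kora} = 19.8 − 0.2(17.4 − 0.2x_{Kora}), which gives 0.96x_{Kora} = 16.32 ⇒ x_{Kora} = 17.
Then x_{Pike} = 17.4 − 0.2·17 = 14.

17, 14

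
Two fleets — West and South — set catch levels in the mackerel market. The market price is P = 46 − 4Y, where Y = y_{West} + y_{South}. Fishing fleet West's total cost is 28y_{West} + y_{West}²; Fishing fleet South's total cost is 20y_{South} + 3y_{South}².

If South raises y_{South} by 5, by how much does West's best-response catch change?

Fishing fleet West's profit: π = y_{West}(46 − 4(y_{West} + y_{South})) − 28y_{West} − y_{West}².
∂π/∂y_{West} = 18 − 10y_{West} − 4y_{South} = 0, so y_{West} = 1.8 − 0.4y_{South}.
The reaction-function slope is −0.4, so a 5-unit rise in y_{South} moves y_{West} by −0.4 × 5 = −2. West's best response falls — the actions are strategic substitutes.

-2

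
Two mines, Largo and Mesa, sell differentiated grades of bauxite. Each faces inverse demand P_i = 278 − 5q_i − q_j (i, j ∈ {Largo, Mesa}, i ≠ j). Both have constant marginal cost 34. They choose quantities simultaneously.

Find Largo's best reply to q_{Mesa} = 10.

Mine Largo's profit: π = q_{Largo}(278 − 5q_{Largo} − q_{Mesa}) − 34q_{Largo}.
∂π/∂q_{Largo} = 244 − 10q_{Largo} − q_{Mesa} = 0 ⇒ q_{Largo} = 24.4 − 0.1q_{Mesa}.
At q_{Mesa} = 10: q_{Largo} = 24.4 − 0.1·10 = 23.4.

23.4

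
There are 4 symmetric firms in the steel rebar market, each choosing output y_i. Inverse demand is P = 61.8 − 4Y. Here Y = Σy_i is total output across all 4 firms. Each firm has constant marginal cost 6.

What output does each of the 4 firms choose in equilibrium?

A representative firm's profit is π_i = y_i(61.8 − 4Y) − 6y_i, with Y = y_i + Σ_{j≠i} y_j.
First-order condition: 55.8 − 8y_i − 4Σ_{j≠i} y_j = 0.
Imposing symmetry (y_j = y for all j) turns Σ_{j≠i} y_j into 3y, so 55.8 = 20y and y = 2.79.

2.79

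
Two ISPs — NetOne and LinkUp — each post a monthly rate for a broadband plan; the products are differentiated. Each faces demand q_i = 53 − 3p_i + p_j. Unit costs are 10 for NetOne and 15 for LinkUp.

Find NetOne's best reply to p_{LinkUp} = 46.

NetOne's profit: π = (p_{NetOne} − 10)(53 − 3p_{NetOne} + p_{LinkUp}).
∂π/∂p_{NetOne} = 83 − 6p_{NetOne} + p_{LinkUp} = 0 ⇒ p_{NetOne} = 83/6 + (1/6)p_{LinkUp}.
At p_{LinkUp} = 46: p_{NetOne} = 83/6 + (1/6)·46 = 21.5.

21.5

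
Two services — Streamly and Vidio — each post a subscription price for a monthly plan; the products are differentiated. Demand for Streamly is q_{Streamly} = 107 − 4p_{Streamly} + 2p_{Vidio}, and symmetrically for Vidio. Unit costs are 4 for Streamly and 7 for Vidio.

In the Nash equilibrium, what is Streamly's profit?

1142.44

Streamly's profit: π = (p_{Streamly} − 4)(107 − 4p_{Streamly} + 2p_{Vidio}).
∂π/∂p_{Streamly} = 123 − 8p_{Streamly} + 2p_{Vidio} = 0 ⇒ p_{Streamly} = 15.375 + 0.25p_{Vidio}.
Similarly p_{Vidio} = 16.875 + 0.25p_{Streamly}.
Plugging p_{Vidio} into Streamly's best response: p_{Streamly} = 15.375 + 0.25(16.875 + 0.25p_{Streamly}) ⇒ 0.9375p_{Streamly} = 627/32, so p_{Streamly} = 20.9.
Then p_{Vidio} = 16.875 + 0.25·20.9 = 22.1.
q_{Streamly} = 107 − 4·20.9 + 2·22.1 = 67.6.
Profit = (20.9 − 4)·67.6 = 1142.44.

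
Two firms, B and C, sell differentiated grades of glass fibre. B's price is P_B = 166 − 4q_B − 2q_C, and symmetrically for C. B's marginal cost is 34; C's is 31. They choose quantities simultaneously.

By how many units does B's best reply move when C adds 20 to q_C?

Firm B's profit: π = q_B(166 − 4q_B − 2q_C) − 34q_B.
∂π/∂q_B = 132 − 8q_B − 2q_C = 0 ⇒ q_B = 16.5 − 0.25q_C.
The reaction-function slope is −0.25, so a 20-unit rise in q_C moves q_B by −0.25 × 20 = −5. B's best response falls — the actions are strategic substitutes.

-5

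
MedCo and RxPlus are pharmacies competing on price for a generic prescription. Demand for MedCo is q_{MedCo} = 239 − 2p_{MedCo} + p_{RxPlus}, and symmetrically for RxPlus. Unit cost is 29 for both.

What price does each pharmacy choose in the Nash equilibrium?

99

MedCo's profit: π = (p_{MedCo} − 29)(239 − 2p_{MedCo} + p_{RxPlus}).
∂π/∂p_{MedCo} = 297 − 4p_{MedCo} + p_{RxPlus} = 0 ⇒ p_{MedCo} = 74.25 + 0.25p_{RxPlus}.
Setting p_{MedCo} = p_{RxPlus} in the reaction function: p_{MedCo} = 74.25 + 0.25p_{MedCo}, so p_{MedCo} = 74.25 / 0.75 = 99.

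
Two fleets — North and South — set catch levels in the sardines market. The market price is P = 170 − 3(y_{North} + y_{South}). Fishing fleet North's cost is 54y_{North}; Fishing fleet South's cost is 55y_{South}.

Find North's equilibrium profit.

Fishing fleet North's profit: π = y_{North}(170 − 3(y_{North} + y_{South})) − 54y_{North}.
∂π/∂y_{North} = 116 − 6y_{North} − 3y_{South} = 0, so y_{North} = 58/3 − 0.5y_{South}.
By the same steps for South: y_{South} = 115/6 − 0.5y_{North}.
Solving the two reaction functions simultaneously: (1 − (−0.5)(−0.5))y_{North} = 58/3 − 0.5·(115/6), so 0.75y_{North} = 9.75 and y_{North} = 13.
Then y_{South} = 115/6 − 0.5·13 = 38/3.
Price P = 170 − 3·(77/3) = 93.
North's profit: (93 − 54)·13 = 507.

507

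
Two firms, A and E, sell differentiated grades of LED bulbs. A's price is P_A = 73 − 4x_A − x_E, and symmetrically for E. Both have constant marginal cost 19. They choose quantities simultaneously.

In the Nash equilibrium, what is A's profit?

Firm A's profit: π = x_A(73 − 4x_A − x_E) − 19x_A.
∂π/∂x_A = 54 − 8x_A − x_E = 0 ⇒ x_A = 6.75 − 0.125x_E.
The game is symmetric, so in equilibrium x_E = x_A: the reaction function gives 1.125x_A = 6.75, hence x_A = 6.
P_A = 73 − 4·6 − 6 = 43.
Profit = (43 − 19)·6 = 144.

144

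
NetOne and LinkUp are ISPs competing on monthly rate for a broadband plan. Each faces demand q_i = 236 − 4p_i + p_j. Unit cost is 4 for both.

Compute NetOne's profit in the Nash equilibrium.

NetOne's profit: π = (p_{NetOne} − 4)(236 − 4p_{NetOne} + p_{LinkUp}).
∂π/∂p_{NetOne} = 252 − 8p_{NetOne} + p_{LinkUp} = 0 ⇒ p_{NetOne} = 31.5 + 0.125p_{LinkUp}.
By symmetry p_{LinkUp} = p_{NetOne}; substituting into the reaction function, 0.875p_{NetOne} = 31.5 and p_{NetOne} = 36.
q_{NetOne} = 236 − 4·36 + 36 = 128.
Profit = (36 − 4)·128 = 4096.

4096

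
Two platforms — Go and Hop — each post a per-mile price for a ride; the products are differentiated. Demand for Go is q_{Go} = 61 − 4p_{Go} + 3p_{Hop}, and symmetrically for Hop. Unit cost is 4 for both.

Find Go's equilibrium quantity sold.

45.6

Go's profit: π = (p_{Go} − 4)(61 − 4p_{Go} + 3p_{Hop}).
∂π/∂p_{Go} = 77 − 8p_{Go} + 3p_{Hop} = 0 ⇒ p_{Go} = 9.625 + 0.375p_{Hop}.
By symmetry p_{Hop} = p_{Go}; substituting into the reaction function, 0.625p_{Go} = 9.625 and p_{Go} = 15.4.
q_{Go} = 61 − 4·15.4 + 3·15.4 = 45.6.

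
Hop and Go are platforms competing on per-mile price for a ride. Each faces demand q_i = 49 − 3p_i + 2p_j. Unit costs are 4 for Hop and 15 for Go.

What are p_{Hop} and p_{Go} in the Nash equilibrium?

17.3125, 21.4375

Hop's profit: π = (p_{Hop} − 4)(49 − 3p_{Hop} + 2p_{Go}).
∂π/∂p_{Hop} = 61 − 6p_{Hop} + 2p_{Go} = 0 ⇒ p_{Hop} = 61/6 + (1/3)p_{Go}.
Similarly p_{Go} = 47/3 + (1/3)p_{Hop}.
Substituting the second reaction function into the first: p_{Hop} = 61/6 + (1/3)(47/3 + (1/3)p_{Hop}), which gives (8/9)p_{Hop} = 277/18 ⇒ p_{Hop} = 17.3125.
Then p_{Go} = 47/3 + (1/3)·17.3125 = 21.4375.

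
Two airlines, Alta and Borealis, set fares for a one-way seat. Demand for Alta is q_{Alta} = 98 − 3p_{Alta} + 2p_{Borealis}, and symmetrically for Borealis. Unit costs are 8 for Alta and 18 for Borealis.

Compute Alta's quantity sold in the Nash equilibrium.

Alta's profit: π = (p_{Alta} − 8)(98 − 3p_{Alta} + 2p_{Borealis}).
∂π/∂p_{Alta} = 122 − 6p_{Alta} + 2p_{Borealis} = 0 ⇒ p_{Alta} = 61/3 + (1/3)p_{Borealis}.
Similarly p_{Borealis} = 76/3 + (1/3)p_{Alta}.
Substituting the second reaction function into the first: p_{Alta} = 61/3 + (1/3)(76/3 + (1/3)p_{Alta}), which gives (8/9)p_{Alta} = 259/9 ⇒ p_{Alta} = 32.375.
Then p_{Borealis} = 76/3 + (1/3)·32.375 = 36.125.
q_{Alta} = 98 − 3·32.375 + 2·36.125 = 73.125.

73.125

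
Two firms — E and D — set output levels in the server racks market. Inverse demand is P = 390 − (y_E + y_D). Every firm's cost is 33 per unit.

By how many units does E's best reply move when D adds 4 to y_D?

Firm E's profit: π = y_E(390 − (y_E + y_D)) − 33y_E.
∂π/∂y_E = 357 − 2y_E − y_D = 0, so y_E = 178.5 − 0.5y_D.
The reaction-function slope is −0.5, so a 4-unit rise in y_D moves y_E by −0.5 × 4 = −2. E's best response falls — the actions are strategic substitutes.

-2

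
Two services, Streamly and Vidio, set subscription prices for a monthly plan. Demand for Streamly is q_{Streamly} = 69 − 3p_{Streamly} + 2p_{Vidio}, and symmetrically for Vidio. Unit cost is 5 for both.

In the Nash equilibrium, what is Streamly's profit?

768

Streamly's profit: π = (p_{Streamly} − 5)(69 − 3p_{Streamly} + 2p_{Vidio}).
∂π/∂p_{Streamly} = 84 − 6p_{Streamly} + 2p_{Vidio} = 0 ⇒ p_{Streamly} = 14 + (1/3)p_{Vidio}.
Setting p_{Streamly} = p_{Vidio} in the reaction function: p_{Streamly} = 14 + (1/3)p_{Streamly}, so p_{Streamly} = 14 / (2/3) = 21.
q_{Streamly} = 69 − 3·21 + 2·21 = 48.
Profit = (21 − 5)·48 = 768.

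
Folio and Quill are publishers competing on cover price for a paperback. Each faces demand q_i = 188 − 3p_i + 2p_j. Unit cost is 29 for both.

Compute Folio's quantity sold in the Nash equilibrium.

Folio's profit: π = (p_{Folio} − 29)(188 − 3p_{Folio} + 2p_{Quill}).
∂π/∂p_{Folio} = 275 − 6p_{Folio} + 2p_{Quill} = 0 ⇒ p_{Folio} = 275/6 + (1/3)p_{Quill}.
The game is symmetric, so in equilibrium p_{Quill} = p_{Folio}: the reaction function gives (2/3)p_{Folio} = 275/6, hence p_{Folio} = 68.75.
q_{Folio} = 188 − 3·68.75 + 2·68.75 = 119.25.

119.25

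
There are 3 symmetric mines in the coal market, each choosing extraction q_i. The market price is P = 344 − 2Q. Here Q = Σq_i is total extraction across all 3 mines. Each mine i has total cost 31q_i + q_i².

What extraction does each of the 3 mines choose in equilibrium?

A representative mine's profit is π_i = q_i(344 − 2Q) − 31q_i − q_i², with Q = q_i + Σ_{j≠i} q_j.
First-order condition: 313 − 6q_i − 2Σ_{j≠i} q_j = 0.
With identical mines, set every q_j = q: then 313 − 6q − 4q = 0, i.e. q = 313/10 = 31.3.

31.3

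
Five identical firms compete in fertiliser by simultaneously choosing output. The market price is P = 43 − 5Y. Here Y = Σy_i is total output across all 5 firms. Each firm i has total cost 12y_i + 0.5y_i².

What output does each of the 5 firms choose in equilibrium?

A representative firm's profit is π_i = y_i(43 − 5Y) − 12y_i − 0.5y_i², with Y = y_i + Σ_{j≠i} y_j.
First-order condition: 31 − 11y_i − 5Σ_{j≠i} y_j = 0.
Imposing symmetry (y_j = y for all j) turns Σ_{j≠i} y_j into 4y, so 31 = 31y and y = 1.

1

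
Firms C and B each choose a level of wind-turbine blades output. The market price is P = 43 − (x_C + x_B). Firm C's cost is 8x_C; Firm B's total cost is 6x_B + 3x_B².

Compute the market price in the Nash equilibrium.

Firm C's profit: π = x_C(43 − (x_C + x_B)) − 8x_C.
∂π/∂x_C = 35 − 2x_C − x_B = 0, so x_C = 17.5 − 0.5x_B.
For B: ∂π/∂x_B = 37 − 8x_B − x_C = 0 ⇒ x_B = 4.625 − 0.125x_C.
Solving the two reaction functions simultaneously: (1 − (−0.5)(−0.125))x_C = 17.5 − 0.5·4.625, so 0.9375x_C = 15.1875 and x_C = 16.2.
Then x_B = 4.625 − 0.125·16.2 = 2.6.
Equilibrium price: P = 43 − 18.8 = 24.2.

24.2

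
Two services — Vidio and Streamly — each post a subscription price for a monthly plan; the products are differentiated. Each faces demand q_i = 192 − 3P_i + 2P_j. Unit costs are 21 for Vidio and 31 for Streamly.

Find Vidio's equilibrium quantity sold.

Vidio's profit: π = (P_{Vidio} − 21)(192 − 3P_{Vidio} + 2P_{Streamly}).
∂π/∂P_{Vidio} = 255 − 6P_{Vidio} + 2P_{Streamly} = 0 ⇒ P_{Vidio} = 42.5 + (1/3)P_{Streamly}.
Similarly P_{Streamly} = 47.5 + (1/3)P_{Vidio}.
Plugging P_{Streamly} into Vidio's best response: P_{Vidio} = 42.5 + (1/3)(47.5 + (1/3)P_{Vidio}) ⇒ (8/9)P_{Vidio} = 175/3, so P_{Vidio} = 65.625.
Then P_{Streamly} = 47.5 + (1/3)·65.625 = 69.375.
q_{Vidio} = 192 − 3·65.625 + 2·69.375 = 133.875.

133.875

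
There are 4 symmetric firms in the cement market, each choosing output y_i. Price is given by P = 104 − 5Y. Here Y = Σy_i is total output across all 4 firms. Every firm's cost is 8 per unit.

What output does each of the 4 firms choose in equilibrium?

A representative firm's profit is π_i = y_i(104 − 5Y) − 8y_i, with Y = y_i + Σ_{j≠i} y_j.
First-order condition: 96 − 10y_i − 5Σ_{j≠i} y_j = 0.
Imposing symmetry (y_j = y for all j) turns Σ_{j≠i} y_j into 3y, so 96 = 25y and y = 3.84.

3.84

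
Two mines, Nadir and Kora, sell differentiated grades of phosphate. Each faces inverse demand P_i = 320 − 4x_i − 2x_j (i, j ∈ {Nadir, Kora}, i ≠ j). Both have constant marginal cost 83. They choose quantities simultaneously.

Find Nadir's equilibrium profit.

2246.76

Mine Nadir's profit: π = x_{Nadir}(320 − 4x_{Nadir} − 2x_{Kora}) − 83x_{Nadir}.
∂π/∂x_{Nadir} = 237 − 8x_{Nadir} − 2x_{Kora} = 0 ⇒ x_{Nadir} = 29.625 − 0.25x_{Kora}.
By symmetry x_{Kora} = x_{Nadir}; substituting into the reaction function, 1.25x_{Nadir} = 29.625 and x_{Nadir} = 23.7.
P_{Nadir} = 320 − 4·23.7 − 2·23.7 = 177.8.
Profit = (177.8 − 83)·23.7 = 2246.76.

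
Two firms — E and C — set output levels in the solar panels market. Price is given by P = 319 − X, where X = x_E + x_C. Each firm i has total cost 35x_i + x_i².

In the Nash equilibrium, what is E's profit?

Firm E's profit: π = x_E(319 − (x_E + x_C)) − 35x_E − x_E².
∂π/∂x_E = 284 − 4x_E − x_C = 0, so x_E = 71 − 0.25x_C.
By symmetry x_C = x_E; substituting into the reaction function, 1.25x_E = 71 and x_E = 56.8.
Price P = 319 − 113.6 = 205.4.
E's profit: (205.4 − 35)·56.8 − (56.8)² = 6452.48.

6452.48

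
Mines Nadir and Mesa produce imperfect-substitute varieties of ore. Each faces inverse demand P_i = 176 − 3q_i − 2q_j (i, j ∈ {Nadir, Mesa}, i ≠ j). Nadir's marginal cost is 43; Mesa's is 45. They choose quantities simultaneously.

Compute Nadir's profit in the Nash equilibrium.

Mine Nadir's profit: π = q_{Nadir}(176 − 3q_{Nadir} − 2q_{Mesa}) − 43q_{Nadir}.
∂π/∂q_{Nadir} = 133 − 6q_{Nadir} − 2q_{Mesa} = 0 ⇒ q_{Nadir} = 133/6 − (1/3)q_{Mesa}.
Similarly q_{Mesa} = 131/6 − (1/3)q_{Nadir}.
Plugging q_{Mesa} into Nadir's best response: q_{Nadir} = 133/6 − (1/3)(131/6 − (1/3)q_{Nadir}) ⇒ (8/9)q_{Nadir} = 134/9, so q_{Nadir} = 16.75.
Then q_{Mesa} = 131/6 − (1/3)·16.75 = 16.25.
P_{Nadir} = 176 − 3·16.75 − 2·16.25 = 93.25.
Profit = (93.25 − 43)·16.75 = 841.6875.

841.6875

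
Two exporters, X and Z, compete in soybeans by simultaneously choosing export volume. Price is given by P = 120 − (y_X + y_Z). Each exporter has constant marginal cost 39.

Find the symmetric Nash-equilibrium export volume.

Exporter X's profit: π = y_X(120 − (y_X + y_Z)) − 39y_X.
∂π/∂y_X = 81 − 2y_X − y_Z = 0, so y_X = 40.5 − 0.5y_Z.
By symmetry y_Z = y_X; substituting into the reaction function, 1.5y_X = 40.5 and y_X = 27.

27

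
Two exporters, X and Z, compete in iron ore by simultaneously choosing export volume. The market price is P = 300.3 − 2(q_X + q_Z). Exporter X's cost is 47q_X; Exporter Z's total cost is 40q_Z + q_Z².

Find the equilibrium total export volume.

76.69

Exporter X's profit: π = q_X(300.3 − 2(q_X + q_Z)) − 47q_X.
∂π/∂q_X = 253.3 − 4q_X − 2q_Z = 0, so q_X = 63.325 − 0.5q_Z.
For Z: ∂π/∂q_Z = 260.3 − 6q_Z − 2q_X = 0 ⇒ q_Z = 2603/60 − (1/3)q_X.
Solving the two reaction functions simultaneously: (1 − (−0.5)(−1/3))q_X = 63.325 − 0.5·(2603/60), so (5/6)q_X = 1249/30 and q_X = 49.96.
Then q_Z = 2603/60 − (1/3)·49.96 = 26.73.
Total export volume: 49.96 + 26.73 = 76.69.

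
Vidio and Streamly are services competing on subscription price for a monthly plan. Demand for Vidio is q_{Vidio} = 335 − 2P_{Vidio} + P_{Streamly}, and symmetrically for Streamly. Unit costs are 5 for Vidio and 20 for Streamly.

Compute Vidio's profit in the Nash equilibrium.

25088

Vidio's profit: π = (P_{Vidio} − 5)(335 − 2P_{Vidio} + P_{Streamly}).
∂π/∂P_{Vidio} = 345 − 4P_{Vidio} + P_{Streamly} = 0 ⇒ P_{Vidio} = 86.25 + 0.25P_{Streamly}.
Similarly P_{Streamly} = 93.75 + 0.25P_{Vidio}.
Plugging P_{Streamly} into Vidio's best response: P_{Vidio} = 86.25 + 0.25(93.75 + 0.25P_{Vidio}) ⇒ 0.9375P_{Vidio} = 109.6875, so P_{Vidio} = 117.
Then P_{Streamly} = 93.75 + 0.25·117 = 123.
q_{Vidio} = 335 − 2·117 + 123 = 224.
Profit = (117 − 5)·224 = 25088.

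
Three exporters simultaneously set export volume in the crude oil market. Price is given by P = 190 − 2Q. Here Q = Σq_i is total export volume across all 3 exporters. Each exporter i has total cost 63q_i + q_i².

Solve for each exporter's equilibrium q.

A representative exporter's profit is π_i = q_i(190 − 2Q) − 63q_i − q_i², with Q = q_i + Σ_{j≠i} q_j.
First-order condition: 127 − 6q_i − 2Σ_{j≠i} q_j = 0.
In a symmetric equilibrium every exporter chooses the same q, so Σ_{j≠i} q_j = 2q. The condition becomes 127 − 10q = 0, giving q = 127/10 = 12.7.

12.7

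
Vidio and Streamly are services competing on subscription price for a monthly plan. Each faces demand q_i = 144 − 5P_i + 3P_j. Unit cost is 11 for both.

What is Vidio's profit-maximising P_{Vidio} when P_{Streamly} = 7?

Vidio's profit: π = (P_{Vidio} − 11)(144 − 5P_{Vidio} + 3P_{Streamly}).
∂π/∂P_{Vidio} = 199 − 10P_{Vidio} + 3P_{Streamly} = 0 ⇒ P_{Vidio} = 19.9 + 0.3P_{Streamly}.
At P_{Streamly} = 7: P_{Vidio} = 19.9 + 0.3·7 = 22.

22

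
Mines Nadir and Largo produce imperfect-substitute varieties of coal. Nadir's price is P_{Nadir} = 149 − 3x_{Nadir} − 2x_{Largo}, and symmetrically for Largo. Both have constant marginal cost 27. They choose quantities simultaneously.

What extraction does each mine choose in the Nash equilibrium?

Mine Nadir's profit: π = x_{Nadir}(149 − 3x_{Nadir} − 2x_{Largo}) − 27x_{Nadir}.
∂π/∂x_{Nadir} = 122 − 6x_{Nadir} − 2x_{Largo} = 0 ⇒ x_{Nadir} = 61/3 − (1/3)x_{Largo}.
The game is symmetric, so in equilibrium x_{Largo} = x_{Nadir}: the reaction function gives (4/3)x_{Nadir} = 61/3, hence x_{Nadir} = 15.25.

15.25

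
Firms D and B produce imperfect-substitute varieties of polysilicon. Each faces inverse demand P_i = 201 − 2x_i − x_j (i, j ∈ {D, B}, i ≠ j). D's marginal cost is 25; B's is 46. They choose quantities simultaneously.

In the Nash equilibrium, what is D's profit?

2679.12

Firm D's profit: π = x_D(201 − 2x_D − x_B) − 25x_D.
∂π/∂x_D = 176 − 4x_D − x_B = 0 ⇒ x_D = 44 − 0.25x_B.
Similarly x_B = 38.75 − 0.25x_D.
Substituting the second reaction function into the first: x_D = 44 − 0.25(38.75 − 0.25x_D), which gives 0.9375x_D = 34.3125 ⇒ x_D = 36.6.
Then x_B = 38.75 − 0.25·36.6 = 29.6.
P_D = 201 − 2·36.6 − 29.6 = 98.2.
Profit = (98.2 − 25)·36.6 = 2679.12.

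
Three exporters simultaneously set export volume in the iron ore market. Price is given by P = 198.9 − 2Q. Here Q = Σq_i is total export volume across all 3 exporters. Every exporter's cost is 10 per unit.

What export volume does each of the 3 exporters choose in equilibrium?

A representative exporter's profit is π_i = q_i(198.9 − 2Q) − 10q_i, with Q = q_i + Σ_{j≠i} q_j.
First-order condition: 188.9 − 4q_i − 2Σ_{j≠i} q_j = 0.
Imposing symmetry (q_j = q for all j) turns Σ_{j≠i} q_j into 2q, so 188.9 = 8q and q = 23.6125.

23.6125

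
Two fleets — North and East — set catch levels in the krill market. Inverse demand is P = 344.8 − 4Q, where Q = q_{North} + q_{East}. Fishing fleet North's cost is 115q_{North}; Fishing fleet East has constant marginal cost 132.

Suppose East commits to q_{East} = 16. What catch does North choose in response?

20.725

Fishing fleet North's profit: π = q_{North}(344.8 − 4(q_{North} + q_{East})) − 115q_{North}.
∂π/∂q_{North} = 229.8 − 8q_{North} − 4q_{East} = 0, so q_{North} = 28.725 − 0.5q_{East}.
At q_{East} = 16: q_{North} = 28.725 − 0.5·16 = 20.725.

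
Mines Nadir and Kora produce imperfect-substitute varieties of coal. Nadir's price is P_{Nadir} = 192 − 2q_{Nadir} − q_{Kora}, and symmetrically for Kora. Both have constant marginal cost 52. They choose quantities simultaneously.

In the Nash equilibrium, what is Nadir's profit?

Mine Nadir's profit: π = q_{Nadir}(192 − 2q_{Nadir} − q_{Kora}) − 52q_{Nadir}.
∂π/∂q_{Nadir} = 140 − 4q_{Nadir} − q_{Kora} = 0 ⇒ q_{Nadir} = 35 − 0.25q_{Kora}.
By symmetry q_{Kora} = q_{Nadir}; substituting into the reaction function, 1.25q_{Nadir} = 35 and q_{Nadir} = 28.
P_{Nadir} = 192 − 2·28 − 28 = 108.
Profit = (108 − 52)·28 = 1568.

1568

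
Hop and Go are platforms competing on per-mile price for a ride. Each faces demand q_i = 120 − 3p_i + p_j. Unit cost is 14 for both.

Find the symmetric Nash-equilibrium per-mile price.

Hop's profit: π = (p_{Hop} − 14)(120 − 3p_{Hop} + p_{Go}).
∂π/∂p_{Hop} = 162 − 6p_{Hop} + p_{Go} = 0 ⇒ p_{Hop} = 27 + (1/6)p_{Go}.
Setting p_{Hop} = p_{Go} in the reaction function: p_{Hop} = 27 + (1/6)p_{Hop}, so p_{Hop} = 27 / (5/6) = 32.4.

32.4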